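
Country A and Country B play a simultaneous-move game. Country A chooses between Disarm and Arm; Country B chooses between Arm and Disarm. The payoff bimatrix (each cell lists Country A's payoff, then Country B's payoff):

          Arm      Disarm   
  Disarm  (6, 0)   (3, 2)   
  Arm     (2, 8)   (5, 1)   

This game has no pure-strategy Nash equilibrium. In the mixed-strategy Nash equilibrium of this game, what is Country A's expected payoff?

4

For Country A to be willing to mix, Country A must be indifferent between Disarm and Arm, which pins down Country B's mix.
  Country A's expected payoff from Disarm: q·6 + (1−q)·3 = 3q + 3
  Country A's expected payoff from Arm: q·2 + (1−q)·5 = -3q + 5
  3q + 3 = -3q + 5  ⇒  6q = 2  ⇒  q = 1/3.
At equilibrium Country A is indifferent across rows, so Country A's payoff equals the payoff from Disarm: (1/3)·6 + (2/3)·3 = 4.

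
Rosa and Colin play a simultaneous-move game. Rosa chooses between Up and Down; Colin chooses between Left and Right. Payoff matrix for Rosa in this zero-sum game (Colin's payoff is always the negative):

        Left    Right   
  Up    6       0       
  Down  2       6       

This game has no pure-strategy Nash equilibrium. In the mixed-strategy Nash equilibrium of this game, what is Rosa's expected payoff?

18/5

Colin's mix must leave Rosa indifferent between Up and Down.
  Rosa's expected payoff from Up: q·6 + (1−q)·0 = 6q
  Rosa's expected payoff from Down: q·2 + (1−q)·6 = -4q + 6
  6q = -4q + 6  ⇒  10q = 6  ⇒  q = 3/5.
At equilibrium Rosa is indifferent across rows, so Rosa's payoff equals the payoff from Up: (3/5)·6 + (2/5)·0 = 18/5.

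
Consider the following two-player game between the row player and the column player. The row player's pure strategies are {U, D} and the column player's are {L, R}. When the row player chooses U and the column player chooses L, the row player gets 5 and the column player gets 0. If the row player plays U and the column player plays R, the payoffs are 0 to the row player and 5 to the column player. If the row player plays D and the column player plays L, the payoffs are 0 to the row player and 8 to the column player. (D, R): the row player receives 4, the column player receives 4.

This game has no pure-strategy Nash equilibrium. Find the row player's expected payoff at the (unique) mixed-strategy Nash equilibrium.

The column player's mix must leave the row player indifferent between U and D.
  the row player's expected payoff from U: q·5 + (1−q)·0 = 5q
  the row player's expected payoff from D: q·0 + (1−q)·4 = -4q + 4
  5q = -4q + 4  ⇒  9q = 4  ⇒  q = 4/9.
At equilibrium the row player is indifferent across rows, so the row player's payoff equals the payoff from U: (4/9)·5 + (5/9)·0 = 20/9.

20/9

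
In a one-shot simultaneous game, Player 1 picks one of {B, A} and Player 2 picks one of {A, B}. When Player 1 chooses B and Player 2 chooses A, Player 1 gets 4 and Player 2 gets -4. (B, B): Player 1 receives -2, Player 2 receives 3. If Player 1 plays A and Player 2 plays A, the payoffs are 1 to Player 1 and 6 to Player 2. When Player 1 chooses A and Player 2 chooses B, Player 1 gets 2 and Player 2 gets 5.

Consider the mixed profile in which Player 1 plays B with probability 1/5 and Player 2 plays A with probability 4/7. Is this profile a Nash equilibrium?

Given Player 1's mix p = 1/5, Player 2's payoff from A is 4 but from B is 23/5. Player 2 strictly prefers B, so Player 2 would not mix.
So the proposed profile is not a Nash equilibrium.

No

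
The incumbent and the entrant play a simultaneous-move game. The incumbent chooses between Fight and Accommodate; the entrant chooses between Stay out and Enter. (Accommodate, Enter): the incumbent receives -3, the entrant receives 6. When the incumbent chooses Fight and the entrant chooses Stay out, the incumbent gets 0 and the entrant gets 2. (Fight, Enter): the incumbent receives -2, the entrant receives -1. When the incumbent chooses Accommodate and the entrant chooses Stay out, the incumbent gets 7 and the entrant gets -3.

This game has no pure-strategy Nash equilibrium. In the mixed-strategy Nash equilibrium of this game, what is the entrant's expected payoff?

3/4

Set the entrant's expected payoff from Stay out equal to that from Enter:
  the entrant's payoff from Stay out: p·2 + (1−p)·(-3) = 5p - 3
  the entrant's payoff from Enter: p·(-1) + (1−p)·6 = -7p + 6
  5p - 3 = -7p + 6  ⇒  12p = 9  ⇒  p = 3/4.
At equilibrium the entrant is indifferent across columns, so the entrant's payoff equals the payoff from Stay out: (3/4)·2 + (1/4)·(-3) = 3/4.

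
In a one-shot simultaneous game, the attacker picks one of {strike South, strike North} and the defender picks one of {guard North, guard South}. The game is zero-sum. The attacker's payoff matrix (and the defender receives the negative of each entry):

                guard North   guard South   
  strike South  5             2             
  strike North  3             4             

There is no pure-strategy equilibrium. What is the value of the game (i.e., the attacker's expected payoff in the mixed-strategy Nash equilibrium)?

v = 7/2

Set the attacker's expected payoff from strike South equal to that from strike North:
  the attacker's payoff from strike South: q·5 + (1−q)·2 = 3q + 2
  the attacker's payoff from strike North: q·3 + (1−q)·4 = -q + 4
  3q + 2 = -q + 4  ⇒  4q = 2  ⇒  q = 1/2.
The value is the attacker's expected payoff against this mix (using strike South): (1/2)·5 + (1/2)·2 = 7/2.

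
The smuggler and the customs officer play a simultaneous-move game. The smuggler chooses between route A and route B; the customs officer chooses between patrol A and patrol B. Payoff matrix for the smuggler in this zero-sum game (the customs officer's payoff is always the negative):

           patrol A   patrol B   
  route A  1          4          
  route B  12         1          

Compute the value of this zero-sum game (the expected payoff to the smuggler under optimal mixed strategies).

For the smuggler to be willing to mix, the smuggler must be indifferent between route A and route B, which pins down the customs officer's mix.
  the smuggler's expected payoff from route A: q·1 + (1−q)·4 = -3q + 4
  the smuggler's expected payoff from route B: q·12 + (1−q)·1 = 11q + 1
  -3q + 4 = 11q + 1  ⇒  -14q = -3  ⇒  q = 3/14.
The value is the smuggler's expected payoff against this mix (using route A): (3/14)·1 + (11/14)·4 = 47/14.

v = 47/14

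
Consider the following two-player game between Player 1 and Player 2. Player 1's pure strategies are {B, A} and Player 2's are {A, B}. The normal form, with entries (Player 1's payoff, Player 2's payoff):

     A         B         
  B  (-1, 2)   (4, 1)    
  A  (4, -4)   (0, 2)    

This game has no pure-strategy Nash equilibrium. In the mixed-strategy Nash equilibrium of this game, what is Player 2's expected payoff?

For Player 2 to be willing to mix, Player 2 must be indifferent between A and B, which pins down Player 1's mix.
  Player 2's payoff from A: p·2 + (1−p)·(-4) = 6p - 4
  Player 2's payoff from B: p·1 + (1−p)·2 = -p + 2
  6p - 4 = -p + 2  ⇒  7p = 6  ⇒  p = 6/7.
At equilibrium Player 2 is indifferent across columns, so Player 2's payoff equals the payoff from A: (6/7)·2 + (1/7)·(-4) = 8/7.

8/7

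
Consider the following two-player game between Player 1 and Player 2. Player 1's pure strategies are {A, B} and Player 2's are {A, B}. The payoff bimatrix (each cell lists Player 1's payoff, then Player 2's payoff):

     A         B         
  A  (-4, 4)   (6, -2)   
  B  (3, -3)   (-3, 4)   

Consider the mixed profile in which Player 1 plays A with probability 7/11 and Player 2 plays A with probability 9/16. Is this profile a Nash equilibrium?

Given Player 1's mix p = 7/11, Player 2's payoff from A is 16/11 but from B is 2/11. Player 2 strictly prefers A, so Player 2 would not mix.
So the proposed profile is not a Nash equilibrium.

No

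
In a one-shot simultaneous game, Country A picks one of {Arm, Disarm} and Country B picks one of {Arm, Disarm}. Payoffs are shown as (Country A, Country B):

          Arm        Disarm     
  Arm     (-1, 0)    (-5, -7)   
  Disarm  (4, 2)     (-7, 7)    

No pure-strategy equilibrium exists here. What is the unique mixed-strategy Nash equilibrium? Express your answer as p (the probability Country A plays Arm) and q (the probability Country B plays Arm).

p = 5/12, q = 2/7

Country B's indifference between Arm and Disarm determines Country A's mixing probability p:
  Country B's payoff to Arm: p·0 + (1−p)·2 = -2p + 2
  Country B's payoff to Disarm: p·(-7) + (1−p)·7 = -14p + 7
  -2p + 2 = -14p + 7  ⇒  12p = 5  ⇒  p = 5/12.
Set Country A's expected payoff from Arm equal to that from Disarm:
  Country A's payoff to Arm: q·(-1) + (1−q)·(-5) = 4q - 5
  Country A's payoff to Disarm: q·4 + (1−q)·(-7) = 11q - 7
  4q - 5 = 11q - 7  ⇒  -7q = -2  ⇒  q = 2/7.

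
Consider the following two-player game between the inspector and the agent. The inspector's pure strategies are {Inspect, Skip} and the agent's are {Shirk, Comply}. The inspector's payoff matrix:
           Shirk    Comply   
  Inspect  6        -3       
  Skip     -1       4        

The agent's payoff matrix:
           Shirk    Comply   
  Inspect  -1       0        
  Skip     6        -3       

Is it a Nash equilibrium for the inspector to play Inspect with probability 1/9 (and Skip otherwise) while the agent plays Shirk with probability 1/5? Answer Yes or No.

Given the inspector's mix p = 1/9, the agent's payoff from Shirk is 47/9 but from Comply is -8/3. The agent strictly prefers Shirk, so the agent would not mix.
So the proposed profile is not a Nash equilibrium.

No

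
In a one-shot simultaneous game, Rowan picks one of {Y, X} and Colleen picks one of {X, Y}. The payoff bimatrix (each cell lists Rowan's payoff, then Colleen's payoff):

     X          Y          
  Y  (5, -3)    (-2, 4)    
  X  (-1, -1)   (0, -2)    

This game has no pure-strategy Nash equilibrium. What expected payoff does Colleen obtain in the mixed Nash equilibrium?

Rowan's mix must leave Colleen indifferent between X and Y.
  Colleen's payoff from X: p·(-3) + (1−p)·(-1) = -2p - 1
  Colleen's payoff from Y: p·4 + (1−p)·(-2) = 6p - 2
  -2p - 1 = 6p - 2  ⇒  -8p = -1  ⇒  p = 1/8.
At equilibrium Colleen is indifferent across columns, so Colleen's payoff equals the payoff from X: (1/8)·(-3) + (7/8)·(-1) = -5/4.

-5/4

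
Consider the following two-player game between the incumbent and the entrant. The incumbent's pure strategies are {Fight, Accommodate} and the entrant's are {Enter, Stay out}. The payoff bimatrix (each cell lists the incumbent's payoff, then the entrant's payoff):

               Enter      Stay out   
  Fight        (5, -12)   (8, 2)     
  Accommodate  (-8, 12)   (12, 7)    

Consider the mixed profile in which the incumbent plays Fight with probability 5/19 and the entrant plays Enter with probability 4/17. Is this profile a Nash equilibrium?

Yes

Check the entrant's indifference given the incumbent's mix p = 5/19:
  payoff from Enter = 108/19; payoff from Stay out = 108/19 — equal.
Check the incumbent's indifference given the entrant's mix q = 4/17:
  payoff from Fight = 124/17; payoff from Accommodate = 124/17 — equal.
Both players are indifferent, so neither can profitably deviate.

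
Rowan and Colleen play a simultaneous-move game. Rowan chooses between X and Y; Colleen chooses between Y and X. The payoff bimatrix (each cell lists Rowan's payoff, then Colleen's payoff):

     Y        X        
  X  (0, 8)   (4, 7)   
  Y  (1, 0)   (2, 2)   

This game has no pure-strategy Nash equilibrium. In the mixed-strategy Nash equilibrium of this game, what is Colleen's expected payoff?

Set Colleen's expected payoff from Y equal to that from X:
  Colleen's expected payoff from Y: p·8 + (1−p)·0 = 8p
  Colleen's expected payoff from X: p·7 + (1−p)·2 = 5p + 2
  8p = 5p + 2  ⇒  3p = 2  ⇒  p = 2/3.
At equilibrium Colleen is indifferent across columns, so Colleen's payoff equals the payoff from Y: (2/3)·8 + (1/3)·0 = 16/3.

16/3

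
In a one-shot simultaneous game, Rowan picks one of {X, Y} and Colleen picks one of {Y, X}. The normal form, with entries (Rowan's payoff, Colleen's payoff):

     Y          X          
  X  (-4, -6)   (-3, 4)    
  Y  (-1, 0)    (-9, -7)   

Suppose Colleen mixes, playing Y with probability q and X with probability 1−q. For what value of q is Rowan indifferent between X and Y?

In a mixed equilibrium Rowan is indifferent between X and Y; this condition fixes q.
  Rowan's payoff to X: q·(-4) + (1−q)·(-3) = -q - 3
  Rowan's payoff to Y: q·(-1) + (1−q)·(-9) = 8q - 9
  -q - 3 = 8q - 9  ⇒  -9q = -6  ⇒  q = 2/3.

q = 2/3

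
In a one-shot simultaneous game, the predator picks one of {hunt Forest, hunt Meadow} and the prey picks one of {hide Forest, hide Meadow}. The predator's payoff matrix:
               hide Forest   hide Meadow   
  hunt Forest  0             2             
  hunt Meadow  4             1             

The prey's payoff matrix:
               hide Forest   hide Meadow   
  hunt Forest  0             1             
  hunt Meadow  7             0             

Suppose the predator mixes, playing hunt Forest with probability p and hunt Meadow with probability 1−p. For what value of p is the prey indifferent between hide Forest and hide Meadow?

p = 7/8

For the prey to be willing to mix, the prey must be indifferent between hide Forest and hide Meadow, which pins down the predator's mix.
  the prey's expected payoff from hide Forest: p·0 + (1−p)·7 = -7p + 7
  the prey's expected payoff from hide Meadow: p·1 + (1−p)·0 = p
  -7p + 7 = p  ⇒  -8p = -7  ⇒  p = 7/8.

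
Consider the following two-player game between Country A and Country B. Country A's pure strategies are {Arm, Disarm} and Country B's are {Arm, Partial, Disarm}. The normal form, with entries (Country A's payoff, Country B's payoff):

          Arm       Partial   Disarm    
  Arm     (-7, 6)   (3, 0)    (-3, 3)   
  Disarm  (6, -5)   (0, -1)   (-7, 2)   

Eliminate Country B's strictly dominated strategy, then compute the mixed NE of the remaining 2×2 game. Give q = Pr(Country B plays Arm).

Country B's strategy Partial is strictly dominated by Disarm: 3 > 0 and 2 > -1. Eliminate Partial.
Country A's indifference between Arm and Disarm determines Country B's mixing probability q:
  Country A's payoff from Arm: q·(-7) + (1−q)·(-3) = -4q - 3
  Country A's payoff from Disarm: q·6 + (1−q)·(-7) = 13q - 7
  -4q - 3 = 13q - 7  ⇒  -17q = -4  ⇒  q = 4/17.

q = 4/17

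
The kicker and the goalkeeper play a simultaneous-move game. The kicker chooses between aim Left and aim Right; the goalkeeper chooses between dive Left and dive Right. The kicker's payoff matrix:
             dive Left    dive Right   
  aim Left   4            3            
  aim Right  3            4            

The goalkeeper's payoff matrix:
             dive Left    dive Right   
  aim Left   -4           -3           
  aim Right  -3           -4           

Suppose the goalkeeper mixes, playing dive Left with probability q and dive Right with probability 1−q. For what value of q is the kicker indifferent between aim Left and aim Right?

q = 1/2

In a mixed equilibrium the kicker is indifferent between aim Left and aim Right; this condition fixes q.
  the kicker's payoff from aim Left: q·4 + (1−q)·3 = q + 3
  the kicker's payoff from aim Right: q·3 + (1−q)·4 = -q + 4
  q + 3 = -q + 4  ⇒  2q = 1  ⇒  q = 1/2.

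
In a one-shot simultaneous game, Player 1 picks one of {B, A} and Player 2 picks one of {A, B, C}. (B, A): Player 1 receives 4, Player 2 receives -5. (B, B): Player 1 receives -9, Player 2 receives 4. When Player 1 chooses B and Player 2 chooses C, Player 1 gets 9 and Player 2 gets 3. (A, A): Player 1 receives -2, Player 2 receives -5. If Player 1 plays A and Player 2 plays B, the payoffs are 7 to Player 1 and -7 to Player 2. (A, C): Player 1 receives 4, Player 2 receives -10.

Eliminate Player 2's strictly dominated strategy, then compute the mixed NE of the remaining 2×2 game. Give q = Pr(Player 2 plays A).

Player 2's strategy C is strictly dominated by B: 4 > 3 and -7 > -10. Eliminate C.
Player 1's indifference between B and A determines Player 2's mixing probability q:
  Player 1's expected payoff from B: q·4 + (1−q)·(-9) = 13q - 9
  Player 1's expected payoff from A: q·(-2) + (1−q)·7 = -9q + 7
  13q - 9 = -9q + 7  ⇒  22q = 16  ⇒  q = 8/11.

q = 8/11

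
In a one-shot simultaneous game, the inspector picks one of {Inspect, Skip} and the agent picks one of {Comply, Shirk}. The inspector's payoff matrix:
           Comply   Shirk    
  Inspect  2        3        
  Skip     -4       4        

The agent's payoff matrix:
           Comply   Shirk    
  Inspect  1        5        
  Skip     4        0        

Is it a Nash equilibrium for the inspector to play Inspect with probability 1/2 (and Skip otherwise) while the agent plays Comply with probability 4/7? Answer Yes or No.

No

Given the agent's mix q = 4/7, the inspector's payoff from Inspect is 17/7 but from Skip is -4/7. The inspector strictly prefers Inspect, so the inspector would not mix.
So the proposed profile is not a Nash equilibrium.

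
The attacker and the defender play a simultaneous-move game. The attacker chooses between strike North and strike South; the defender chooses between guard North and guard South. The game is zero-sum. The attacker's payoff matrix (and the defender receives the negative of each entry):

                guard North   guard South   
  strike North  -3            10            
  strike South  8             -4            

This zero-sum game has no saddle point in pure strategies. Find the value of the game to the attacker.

The attacker's indifference between strike North and strike South determines the defender's mixing probability q:
  the attacker's payoff to strike North: q·(-3) + (1−q)·10 = -13q + 10
  the attacker's payoff to strike South: q·8 + (1−q)·(-4) = 12q - 4
  -13q + 10 = 12q - 4  ⇒  -25q = -14  ⇒  q = 14/25.
The value is the attacker's expected payoff against this mix (using strike North): (14/25)·(-3) + (11/25)·10 = 68/25.

v = 68/25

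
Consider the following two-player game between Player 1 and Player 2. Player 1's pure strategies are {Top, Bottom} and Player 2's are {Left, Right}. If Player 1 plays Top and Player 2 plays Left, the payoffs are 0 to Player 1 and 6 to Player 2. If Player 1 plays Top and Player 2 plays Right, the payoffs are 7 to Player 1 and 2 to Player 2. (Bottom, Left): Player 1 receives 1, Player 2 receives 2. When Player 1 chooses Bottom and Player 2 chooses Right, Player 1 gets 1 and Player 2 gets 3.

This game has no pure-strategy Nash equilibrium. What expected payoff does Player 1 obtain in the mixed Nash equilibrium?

Player 2's mix must leave Player 1 indifferent between Top and Bottom.
  Player 1's expected payoff from Top: q·0 + (1−q)·7 = -7q + 7
  Player 1's expected payoff from Bottom: q·1 + (1−q)·1 = 1
  -7q + 7 = 1  ⇒  -7q = -6  ⇒  q = 6/7.
At equilibrium Player 1 is indifferent across rows, so Player 1's payoff equals the payoff from Top: (6/7)·0 + (1/7)·7 = 1.

1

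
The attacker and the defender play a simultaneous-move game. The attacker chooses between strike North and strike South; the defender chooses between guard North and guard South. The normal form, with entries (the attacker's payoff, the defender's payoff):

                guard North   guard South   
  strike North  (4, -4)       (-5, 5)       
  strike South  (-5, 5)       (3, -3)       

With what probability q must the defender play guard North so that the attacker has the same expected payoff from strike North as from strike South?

q = 8/17

The defender's mix must leave the attacker indifferent between strike North and strike South.
  the attacker's expected payoff from strike North: q·4 + (1−q)·(-5) = 9q - 5
  the attacker's expected payoff from strike South: q·(-5) + (1−q)·3 = -8q + 3
  9q - 5 = -8q + 3  ⇒  17q = 8  ⇒  q = 8/17.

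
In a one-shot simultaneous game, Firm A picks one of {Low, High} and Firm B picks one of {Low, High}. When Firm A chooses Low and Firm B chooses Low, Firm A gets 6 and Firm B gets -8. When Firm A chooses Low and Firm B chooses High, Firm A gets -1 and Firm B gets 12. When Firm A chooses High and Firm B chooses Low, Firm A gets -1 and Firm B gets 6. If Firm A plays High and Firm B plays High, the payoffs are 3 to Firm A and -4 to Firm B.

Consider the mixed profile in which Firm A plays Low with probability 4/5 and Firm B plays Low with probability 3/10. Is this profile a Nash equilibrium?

No

Given Firm A's mix p = 4/5, Firm B's payoff from Low is -26/5 but from High is 44/5. Firm B strictly prefers High, so Firm B would not mix.
So the proposed profile is not a Nash equilibrium.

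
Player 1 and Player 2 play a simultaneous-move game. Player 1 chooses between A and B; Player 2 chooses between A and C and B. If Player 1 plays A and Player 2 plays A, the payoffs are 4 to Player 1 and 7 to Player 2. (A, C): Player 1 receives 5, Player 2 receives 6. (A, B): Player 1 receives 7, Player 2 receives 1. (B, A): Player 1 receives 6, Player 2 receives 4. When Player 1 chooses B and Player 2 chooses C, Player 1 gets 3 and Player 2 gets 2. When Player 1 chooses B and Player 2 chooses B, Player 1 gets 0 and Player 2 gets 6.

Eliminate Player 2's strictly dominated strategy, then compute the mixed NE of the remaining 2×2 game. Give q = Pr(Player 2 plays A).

Player 2's strategy C is strictly dominated by A: 7 > 6 and 4 > 2. Eliminate C.
In a mixed equilibrium Player 1 is indifferent between A and B; this condition fixes q.
  Player 1's payoff from A: q·4 + (1−q)·7 = -3q + 7
  Player 1's payoff from B: q·6 + (1−q)·0 = 6q
  -3q + 7 = 6q  ⇒  -9q = -7  ⇒  q = 7/9.

q = 7/9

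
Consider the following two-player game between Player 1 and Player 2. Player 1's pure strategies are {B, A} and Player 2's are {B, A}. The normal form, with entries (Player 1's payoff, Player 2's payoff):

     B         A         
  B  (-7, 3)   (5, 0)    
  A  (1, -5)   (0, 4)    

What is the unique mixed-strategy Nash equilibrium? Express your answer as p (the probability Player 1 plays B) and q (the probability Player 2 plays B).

Player 2's indifference between B and A determines Player 1's mixing probability p:
  Player 2's payoff from B: p·3 + (1−p)·(-5) = 8p - 5
  Player 2's payoff from A: p·0 + (1−p)·4 = -4p + 4
  8p - 5 = -4p + 4  ⇒  12p = 9  ⇒  p = 3/4.
Set Player 1's expected payoff from B equal to that from A:
  Player 1's payoff from B: q·(-7) + (1−q)·5 = -12q + 5
  Player 1's payoff from A: q·1 + (1−q)·0 = q
  -12q + 5 = q  ⇒  -13q = -5  ⇒  q = 5/13.

p = 3/4, q = 5/13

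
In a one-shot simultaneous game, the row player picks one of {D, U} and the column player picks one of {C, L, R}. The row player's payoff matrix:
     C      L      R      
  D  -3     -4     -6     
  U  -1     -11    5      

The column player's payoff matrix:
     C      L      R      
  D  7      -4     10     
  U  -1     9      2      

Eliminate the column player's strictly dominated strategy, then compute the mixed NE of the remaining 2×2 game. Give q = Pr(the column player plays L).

q = 11/18

The column player's strategy C is strictly dominated by R: 10 > 7 and 2 > -1. Eliminate C.
The column player's mix must leave the row player indifferent between D and U.
  the row player's payoff from D: q·(-4) + (1−q)·(-6) = 2q - 6
  the row player's payoff from U: q·(-11) + (1−q)·5 = -16q + 5
  2q - 6 = -16q + 5  ⇒  18q = 11  ⇒  q = 11/18.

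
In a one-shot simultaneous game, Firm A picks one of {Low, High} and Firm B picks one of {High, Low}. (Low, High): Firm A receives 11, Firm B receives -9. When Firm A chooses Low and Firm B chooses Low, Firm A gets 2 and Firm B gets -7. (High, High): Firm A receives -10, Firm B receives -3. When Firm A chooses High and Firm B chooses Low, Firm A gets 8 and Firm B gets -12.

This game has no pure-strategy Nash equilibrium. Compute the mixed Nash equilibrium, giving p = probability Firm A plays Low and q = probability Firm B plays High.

In a mixed equilibrium Firm B is indifferent between High and Low; this condition fixes p.
  Firm B's payoff to High: p·(-9) + (1−p)·(-3) = -6p - 3
  Firm B's payoff to Low: p·(-7) + (1−p)·(-12) = 5p - 12
  -6p - 3 = 5p - 12  ⇒  -11p = -9  ⇒  p = 9/11.
Firm A's indifference between Low and High determines Firm B's mixing probability q:
  Firm A's expected payoff from Low: q·11 + (1−q)·2 = 9q + 2
  Firm A's expected payoff from High: q·(-10) + (1−q)·8 = -18q + 8
  9q + 2 = -18q + 8  ⇒  27q = 6  ⇒  q = 2/9.

p = 9/11, q = 2/9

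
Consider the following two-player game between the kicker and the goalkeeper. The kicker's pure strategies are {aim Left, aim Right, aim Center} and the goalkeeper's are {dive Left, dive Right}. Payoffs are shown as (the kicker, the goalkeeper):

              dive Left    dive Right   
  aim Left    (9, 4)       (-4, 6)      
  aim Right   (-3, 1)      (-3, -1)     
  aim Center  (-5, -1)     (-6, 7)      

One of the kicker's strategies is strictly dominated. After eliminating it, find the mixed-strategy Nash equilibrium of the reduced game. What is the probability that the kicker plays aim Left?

The kicker's strategy aim Center is strictly dominated by aim Right: -3 > -5 and -3 > -6. Eliminate aim Center.
The kicker's mix must leave the goalkeeper indifferent between dive Left and dive Right.
  the goalkeeper's payoff to dive Left: p·4 + (1−p)·1 = 3p + 1
  the goalkeeper's payoff to dive Right: p·6 + (1−p)·(-1) = 7p - 1
  3p + 1 = 7p - 1  ⇒  -4p = -2  ⇒  p = 1/2.

p = 1/2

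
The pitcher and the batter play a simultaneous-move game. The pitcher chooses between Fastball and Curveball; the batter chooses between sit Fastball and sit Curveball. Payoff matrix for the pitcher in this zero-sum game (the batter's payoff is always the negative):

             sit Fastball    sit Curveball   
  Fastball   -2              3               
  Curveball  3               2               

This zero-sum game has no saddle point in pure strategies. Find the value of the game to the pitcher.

In a mixed equilibrium the pitcher is indifferent between Fastball and Curveball; this condition fixes q.
  the pitcher's payoff to Fastball: q·(-2) + (1−q)·3 = -5q + 3
  the pitcher's payoff to Curveball: q·3 + (1−q)·2 = q + 2
  -5q + 3 = q + 2  ⇒  -6q = -1  ⇒  q = 1/6.
The value is the pitcher's expected payoff against this mix (using Fastball): (1/6)·(-2) + (5/6)·3 = 13/6.

v = 13/6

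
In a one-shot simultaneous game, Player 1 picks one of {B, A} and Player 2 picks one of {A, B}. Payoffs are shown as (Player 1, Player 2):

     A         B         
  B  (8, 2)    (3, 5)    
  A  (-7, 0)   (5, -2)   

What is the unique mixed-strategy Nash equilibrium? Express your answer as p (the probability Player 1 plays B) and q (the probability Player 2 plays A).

p = 2/5, q = 2/17

In a mixed equilibrium Player 2 is indifferent between A and B; this condition fixes p.
  Player 2's payoff from A: p·2 + (1−p)·0 = 2p
  Player 2's payoff from B: p·5 + (1−p)·(-2) = 7p - 2
  2p = 7p - 2  ⇒  -5p = -2  ⇒  p = 2/5.
In a mixed equilibrium Player 1 is indifferent between B and A; this condition fixes q.
  Player 1's payoff from B: q·8 + (1−q)·3 = 5q + 3
  Player 1's payoff from A: q·(-7) + (1−q)·5 = -12q + 5
  5q + 3 = -12q + 5  ⇒  17q = 2  ⇒  q = 2/17.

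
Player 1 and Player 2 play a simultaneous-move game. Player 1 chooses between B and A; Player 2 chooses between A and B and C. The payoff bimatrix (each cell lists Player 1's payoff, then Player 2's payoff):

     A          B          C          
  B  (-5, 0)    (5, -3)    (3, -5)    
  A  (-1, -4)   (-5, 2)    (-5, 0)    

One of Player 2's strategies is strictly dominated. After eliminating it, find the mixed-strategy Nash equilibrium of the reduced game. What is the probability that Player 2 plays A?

Player 2's strategy C is strictly dominated by B: -3 > -5 and 2 > 0. Eliminate C.
In a mixed equilibrium Player 1 is indifferent between B and A; this condition fixes q.
  Player 1's expected payoff from B: q·(-5) + (1−q)·5 = -10q + 5
  Player 1's expected payoff from A: q·(-1) + (1−q)·(-5) = 4q - 5
  -10q + 5 = 4q - 5  ⇒  -14q = -10  ⇒  q = 5/7.

q = 5/7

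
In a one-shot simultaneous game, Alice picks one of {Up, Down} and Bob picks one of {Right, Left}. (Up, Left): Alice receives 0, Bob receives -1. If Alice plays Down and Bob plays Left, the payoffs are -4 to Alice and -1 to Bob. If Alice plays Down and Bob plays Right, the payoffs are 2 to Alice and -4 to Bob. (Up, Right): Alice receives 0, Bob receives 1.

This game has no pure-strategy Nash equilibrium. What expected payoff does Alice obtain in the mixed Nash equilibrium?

0

For Alice to be willing to mix, Alice must be indifferent between Up and Down, which pins down Bob's mix.
  Alice's expected payoff from Up: q·0 + (1−q)·0 = 0
  Alice's expected payoff from Down: q·2 + (1−q)·(-4) = 6q - 4
  0 = 6q - 4  ⇒  -6q = -4  ⇒  q = 2/3.
At equilibrium Alice is indifferent across rows, so Alice's payoff equals the payoff from Up: (2/3)·0 + (1/3)·0 = 0.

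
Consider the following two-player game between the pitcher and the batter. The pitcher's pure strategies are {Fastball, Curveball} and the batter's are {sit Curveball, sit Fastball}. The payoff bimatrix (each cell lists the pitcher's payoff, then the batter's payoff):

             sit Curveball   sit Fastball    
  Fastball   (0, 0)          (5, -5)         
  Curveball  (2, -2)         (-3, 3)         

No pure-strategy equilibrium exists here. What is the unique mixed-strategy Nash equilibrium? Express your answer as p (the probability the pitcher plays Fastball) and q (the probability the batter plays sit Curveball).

For the batter to be willing to mix, the batter must be indifferent between sit Curveball and sit Fastball, which pins down the pitcher's mix.
  the batter's payoff to sit Curveball: p·0 + (1−p)·(-2) = 2p - 2
  the batter's payoff to sit Fastball: p·(-5) + (1−p)·3 = -8p + 3
  2p - 2 = -8p + 3  ⇒  10p = 5  ⇒  p = 1/2.
Set the pitcher's expected payoff from Fastball equal to that from Curveball:
  the pitcher's expected payoff from Fastball: q·0 + (1−q)·5 = -5q + 5
  the pitcher's expected payoff from Curveball: q·2 + (1−q)·(-3) = 5q - 3
  -5q + 5 = 5q - 3  ⇒  -10q = -8  ⇒  q = 4/5.

p = 1/2, q = 4/5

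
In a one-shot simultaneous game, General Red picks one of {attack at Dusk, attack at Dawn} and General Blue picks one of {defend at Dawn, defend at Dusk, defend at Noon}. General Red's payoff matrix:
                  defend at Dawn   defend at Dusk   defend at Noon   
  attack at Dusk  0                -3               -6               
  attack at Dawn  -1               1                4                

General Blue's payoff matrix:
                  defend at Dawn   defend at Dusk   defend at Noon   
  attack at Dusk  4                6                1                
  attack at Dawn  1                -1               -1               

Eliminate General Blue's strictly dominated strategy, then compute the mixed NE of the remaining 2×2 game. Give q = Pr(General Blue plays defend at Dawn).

General Blue's strategy defend at Noon is strictly dominated by defend at Dawn: 4 > 1 and 1 > -1. Eliminate defend at Noon.
In a mixed equilibrium General Red is indifferent between attack at Dusk and attack at Dawn; this condition fixes q.
  General Red's payoff to attack at Dusk: q·0 + (1−q)·(-3) = 3q - 3
  General Red's payoff to attack at Dawn: q·(-1) + (1−q)·1 = -2q + 1
  3q - 3 = -2q + 1  ⇒  5q = 4  ⇒  q = 4/5.

q = 4/5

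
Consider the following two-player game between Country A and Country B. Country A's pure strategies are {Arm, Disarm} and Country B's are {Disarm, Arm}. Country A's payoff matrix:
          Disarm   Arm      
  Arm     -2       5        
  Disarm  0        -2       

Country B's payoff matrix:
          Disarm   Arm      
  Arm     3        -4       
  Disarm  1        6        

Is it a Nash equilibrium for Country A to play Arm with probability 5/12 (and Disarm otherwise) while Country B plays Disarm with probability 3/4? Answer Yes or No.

No

Given Country B's mix q = 3/4, Country A's payoff from Arm is -1/4 but from Disarm is -1/2. Country A strictly prefers Arm, so Country A would not mix.
So the proposed profile is not a Nash equilibrium.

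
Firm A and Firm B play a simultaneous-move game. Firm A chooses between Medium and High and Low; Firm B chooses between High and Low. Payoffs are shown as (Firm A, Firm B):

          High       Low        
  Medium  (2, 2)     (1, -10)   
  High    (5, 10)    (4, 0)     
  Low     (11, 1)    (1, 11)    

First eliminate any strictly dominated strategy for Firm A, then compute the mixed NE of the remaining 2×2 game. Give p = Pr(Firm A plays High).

Firm A's strategy Medium is strictly dominated by High: 5 > 2 and 4 > 1. Eliminate Medium.
For Firm B to be willing to mix, Firm B must be indifferent between High and Low, which pins down Firm A's mix.
  Firm B's payoff to High: p·10 + (1−p)·1 = 9p + 1
  Firm B's payoff to Low: p·0 + (1−p)·11 = -11p + 11
  9p + 1 = -11p + 11  ⇒  20p = 10  ⇒  p = 1/2.

p = 1/2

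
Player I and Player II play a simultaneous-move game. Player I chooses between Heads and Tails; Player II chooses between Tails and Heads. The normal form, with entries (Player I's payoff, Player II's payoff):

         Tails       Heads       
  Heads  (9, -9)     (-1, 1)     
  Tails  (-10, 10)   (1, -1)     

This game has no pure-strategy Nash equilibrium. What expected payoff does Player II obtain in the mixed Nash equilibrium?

1/21

Player I's mix must leave Player II indifferent between Tails and Heads.
  Player II's expected payoff from Tails: p·(-9) + (1−p)·10 = -19p + 10
  Player II's expected payoff from Heads: p·1 + (1−p)·(-1) = 2p - 1
  -19p + 10 = 2p - 1  ⇒  -21p = -11  ⇒  p = 11/21.
At equilibrium Player II is indifferent across columns, so Player II's payoff equals the payoff from Tails: (11/21)·(-9) + (10/21)·10 = 1/21.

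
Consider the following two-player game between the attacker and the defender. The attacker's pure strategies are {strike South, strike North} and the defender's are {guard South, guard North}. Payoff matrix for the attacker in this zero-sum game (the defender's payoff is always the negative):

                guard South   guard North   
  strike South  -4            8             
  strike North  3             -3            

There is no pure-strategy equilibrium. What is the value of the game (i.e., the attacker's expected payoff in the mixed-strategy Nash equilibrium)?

v = 2/3

Set the attacker's expected payoff from strike South equal to that from strike North:
  the attacker's expected payoff from strike South: q·(-4) + (1−q)·8 = -12q + 8
  the attacker's expected payoff from strike North: q·3 + (1−q)·(-3) = 6q - 3
  -12q + 8 = 6q - 3  ⇒  -18q = -11  ⇒  q = 11/18.
The value is the attacker's expected payoff against this mix (using strike South): (11/18)·(-4) + (7/18)·8 = 2/3.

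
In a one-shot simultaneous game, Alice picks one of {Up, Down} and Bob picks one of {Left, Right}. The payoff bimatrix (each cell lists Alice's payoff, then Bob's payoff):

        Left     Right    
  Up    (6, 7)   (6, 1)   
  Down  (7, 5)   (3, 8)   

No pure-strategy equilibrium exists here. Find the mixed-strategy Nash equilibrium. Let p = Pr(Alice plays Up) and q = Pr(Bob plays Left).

p = 1/3, q = 3/4

Set Bob's expected payoff from Left equal to that from Right:
  Bob's payoff to Left: p·7 + (1−p)·5 = 2p + 5
  Bob's payoff to Right: p·1 + (1−p)·8 = -7p + 8
  2p + 5 = -7p + 8  ⇒  9p = 3  ⇒  p = 1/3.
Set Alice's expected payoff from Up equal to that from Down:
  Alice's payoff to Up: q·6 + (1−q)·6 = 6
  Alice's payoff to Down: q·7 + (1−q)·3 = 4q + 3
  6 = 4q + 3  ⇒  -4q = -3  ⇒  q = 3/4.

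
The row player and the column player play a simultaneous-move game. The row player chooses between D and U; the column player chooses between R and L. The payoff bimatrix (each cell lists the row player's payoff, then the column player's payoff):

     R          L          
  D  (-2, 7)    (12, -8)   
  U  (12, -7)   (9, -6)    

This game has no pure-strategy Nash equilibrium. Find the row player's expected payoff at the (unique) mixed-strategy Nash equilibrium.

The column player's mix must leave the row player indifferent between D and U.
  the row player's expected payoff from D: q·(-2) + (1−q)·12 = -14q + 12
  the row player's expected payoff from U: q·12 + (1−q)·9 = 3q + 9
  -14q + 12 = 3q + 9  ⇒  -17q = -3  ⇒  q = 3/17.
At equilibrium the row player is indifferent across rows, so the row player's payoff equals the payoff from D: (3/17)·(-2) + (14/17)·12 = 162/17.

162/17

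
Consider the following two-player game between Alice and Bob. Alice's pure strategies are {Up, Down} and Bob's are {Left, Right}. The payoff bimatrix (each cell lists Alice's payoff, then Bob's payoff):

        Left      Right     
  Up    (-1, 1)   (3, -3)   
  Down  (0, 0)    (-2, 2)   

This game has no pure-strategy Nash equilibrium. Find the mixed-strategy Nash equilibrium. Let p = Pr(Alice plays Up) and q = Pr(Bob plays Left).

p = 1/3, q = 5/6

Set Bob's expected payoff from Left equal to that from Right:
  Bob's expected payoff from Left: p·1 + (1−p)·0 = p
  Bob's expected payoff from Right: p·(-3) + (1−p)·2 = -5p + 2
  p = -5p + 2  ⇒  6p = 2  ⇒  p = 1/3.
Alice's indifference between Up and Down determines Bob's mixing probability q:
  Alice's payoff from Up: q·(-1) + (1−q)·3 = -4q + 3
  Alice's payoff from Down: q·0 + (1−q)·(-2) = 2q - 2
  -4q + 3 = 2q - 2  ⇒  -6q = -5  ⇒  q = 5/6.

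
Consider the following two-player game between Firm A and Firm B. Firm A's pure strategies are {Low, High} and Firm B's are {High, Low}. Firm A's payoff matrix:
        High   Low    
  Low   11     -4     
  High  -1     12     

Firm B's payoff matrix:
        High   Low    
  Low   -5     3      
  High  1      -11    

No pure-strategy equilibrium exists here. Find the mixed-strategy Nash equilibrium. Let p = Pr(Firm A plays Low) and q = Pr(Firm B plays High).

Set Firm B's expected payoff from High equal to that from Low:
  Firm B's payoff from High: p·(-5) + (1−p)·1 = -6p + 1
  Firm B's payoff from Low: p·3 + (1−p)·(-11) = 14p - 11
  -6p + 1 = 14p - 11  ⇒  -20p = -12  ⇒  p = 3/5.
Firm B's mix must leave Firm A indifferent between Low and High.
  Firm A's expected payoff from Low: q·11 + (1−q)·(-4) = 15q - 4
  Firm A's expected payoff from High: q·(-1) + (1−q)·12 = -13q + 12
  15q - 4 = -13q + 12  ⇒  28q = 16  ⇒  q = 4/7.

p = 3/5, q = 4/7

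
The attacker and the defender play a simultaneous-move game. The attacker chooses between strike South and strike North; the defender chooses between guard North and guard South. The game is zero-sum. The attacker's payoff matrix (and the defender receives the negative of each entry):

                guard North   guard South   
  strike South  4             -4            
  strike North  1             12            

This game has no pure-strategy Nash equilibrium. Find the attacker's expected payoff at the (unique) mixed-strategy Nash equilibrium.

Set the attacker's expected payoff from strike South equal to that from strike North:
  the attacker's payoff from strike South: q·4 + (1−q)·(-4) = 8q - 4
  the attacker's payoff from strike North: q·1 + (1−q)·12 = -11q + 12
  8q - 4 = -11q + 12  ⇒  19q = 16  ⇒  q = 16/19.
At equilibrium the attacker is indifferent across rows, so the attacker's payoff equals the payoff from strike South: (16/19)·4 + (3/19)·(-4) = 52/19.

52/19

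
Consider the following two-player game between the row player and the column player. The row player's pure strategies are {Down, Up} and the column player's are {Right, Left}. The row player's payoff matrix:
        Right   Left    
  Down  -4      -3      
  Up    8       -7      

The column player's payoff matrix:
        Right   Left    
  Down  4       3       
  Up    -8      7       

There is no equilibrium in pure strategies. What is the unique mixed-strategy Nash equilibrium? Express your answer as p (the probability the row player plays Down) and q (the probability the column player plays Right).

p = 15/16, q = 1/4

For the column player to be willing to mix, the column player must be indifferent between Right and Left, which pins down the row player's mix.
  the column player's expected payoff from Right: p·4 + (1−p)·(-8) = 12p - 8
  the column player's expected payoff from Left: p·3 + (1−p)·7 = -4p + 7
  12p - 8 = -4p + 7  ⇒  16p = 15  ⇒  p = 15/16.
The column player's mix must leave the row player indifferent between Down and Up.
  the row player's expected payoff from Down: q·(-4) + (1−q)·(-3) = -q - 3
  the row player's expected payoff from Up: q·8 + (1−q)·(-7) = 15q - 7
  -q - 3 = 15q - 7  ⇒  -16q = -4  ⇒  q = 1/4.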